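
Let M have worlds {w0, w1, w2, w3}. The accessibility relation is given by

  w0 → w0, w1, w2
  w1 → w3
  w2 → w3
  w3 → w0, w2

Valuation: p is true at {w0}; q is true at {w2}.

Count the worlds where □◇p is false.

w0: successors {w0, w1, w2}; ◇p there: w0:T, w1:F, w2:F. ✗
w1: successors {w3}; ◇p there: w3:T. ✓
w2: successors {w3}; ◇p there: w3:T. ✓
w3: successors {w0, w2}; ◇p there: w0:T, w2:F. ✗
Satisfying worlds: {w1, w2}.
So □◇p fails at the other 2 worlds.

2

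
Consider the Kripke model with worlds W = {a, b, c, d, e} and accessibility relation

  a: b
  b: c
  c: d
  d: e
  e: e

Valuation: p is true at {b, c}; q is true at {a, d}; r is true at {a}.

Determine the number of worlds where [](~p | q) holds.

3

a: successors {b}; ~p | q there: b:F. ✗
b: successors {c}; ~p | q there: c:F. ✗
c: successors {d}; ~p | q there: d:T. ✓
d: successors {e}; ~p | q there: e:T. ✓
e: successors {e}; ~p | q there: e:T. ✓
Satisfying worlds: {c, d, e}.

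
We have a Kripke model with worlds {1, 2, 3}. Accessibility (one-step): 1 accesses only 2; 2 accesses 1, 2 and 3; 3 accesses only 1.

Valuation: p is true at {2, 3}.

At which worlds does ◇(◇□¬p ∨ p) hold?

1: successors {2}; ◇□¬p ∨ p there: 2:T. ✓
2: successors {1, 2, 3}; ◇□¬p ∨ p there: 1:F, 2:T, 3:T. ✓
3: successors {1}; ◇□¬p ∨ p there: 1:F. ✗

{1, 2}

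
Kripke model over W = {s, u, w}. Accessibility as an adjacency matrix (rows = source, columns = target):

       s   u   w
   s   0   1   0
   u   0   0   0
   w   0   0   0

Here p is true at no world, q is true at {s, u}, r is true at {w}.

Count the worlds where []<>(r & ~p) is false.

s: successors {u}; <>(r & ~p) there: u:F. ✗
u: no successors, so []<>(r & ~p) holds vacuously. ✓
w: no successors, so []<>(r & ~p) holds vacuously. ✓
Satisfying worlds: {u, w}.
So []<>(r & ~p) fails at the other 1 world.

1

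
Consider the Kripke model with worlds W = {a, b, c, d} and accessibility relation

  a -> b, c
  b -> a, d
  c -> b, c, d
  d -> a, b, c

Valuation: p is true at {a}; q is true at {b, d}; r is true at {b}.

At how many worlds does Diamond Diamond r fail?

a: successors {b, c}; Diamond r there: b:F, c:T. ✓
b: successors {a, d}; Diamond r there: a:T, d:T. ✓
c: successors {b, c, d}; Diamond r there: b:F, c:T, d:T. ✓
d: successors {a, b, c}; Diamond r there: a:T, b:F, c:T. ✓
Satisfying worlds: {a, b, c, d}.
So Diamond Diamond r fails at the other 0 worlds.

0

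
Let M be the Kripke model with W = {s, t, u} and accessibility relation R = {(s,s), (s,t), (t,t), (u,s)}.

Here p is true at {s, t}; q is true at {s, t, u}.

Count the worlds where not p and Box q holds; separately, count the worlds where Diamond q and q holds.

For not p and Box q:
s: not p is F, Box q is T. ✗
t: not p is F, Box q is T. ✗
u: not p is T, Box q is T. ✓
— 1 world.
For Diamond q and q:
s: Diamond q is T, q is T. ✓
t: Diamond q is T, q is T. ✓
u: Diamond q is T, q is T. ✓
— 3 worlds.

1 and 3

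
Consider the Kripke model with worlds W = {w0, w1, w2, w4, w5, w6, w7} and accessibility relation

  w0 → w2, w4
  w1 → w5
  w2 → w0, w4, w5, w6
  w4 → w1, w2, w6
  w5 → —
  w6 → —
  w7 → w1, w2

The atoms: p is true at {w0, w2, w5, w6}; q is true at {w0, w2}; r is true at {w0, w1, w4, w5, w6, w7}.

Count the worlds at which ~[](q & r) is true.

w0: [](q & r) is F. ✓
w1: [](q & r) is F. ✓
w2: [](q & r) is F. ✓
w4: [](q & r) is F. ✓
w5: [](q & r) is T. ✗
w6: [](q & r) is T. ✗
w7: [](q & r) is F. ✓
Satisfying worlds: {w0, w1, w2, w4, w7}.

5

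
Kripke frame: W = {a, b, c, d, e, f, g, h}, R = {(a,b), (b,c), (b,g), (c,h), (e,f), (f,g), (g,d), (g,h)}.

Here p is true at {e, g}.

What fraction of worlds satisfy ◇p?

1/4

a: successors {b}; p there: b:F. ✗
b: successors {c, g}; p there: c:F, g:T. ✓
c: successors {h}; p there: h:F. ✗
d: no successors, so ◇p fails. ✗
e: successors {f}; p there: f:F. ✗
f: successors {g}; p there: g:T. ✓
g: successors {d, h}; p there: d:F, h:F. ✗
h: no successors, so ◇p fails. ✗
That's 2 of 8 worlds, so 2/8 = 1/4.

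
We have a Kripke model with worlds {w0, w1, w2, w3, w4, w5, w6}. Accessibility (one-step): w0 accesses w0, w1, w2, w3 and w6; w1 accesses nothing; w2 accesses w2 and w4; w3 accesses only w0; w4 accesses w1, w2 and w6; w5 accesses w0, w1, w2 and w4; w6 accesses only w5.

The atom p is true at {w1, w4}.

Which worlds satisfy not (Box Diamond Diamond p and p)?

w0: Box Diamond Diamond p and p is F. ✓
w1: Box Diamond Diamond p and p is T. ✗
w2: Box Diamond Diamond p and p is F. ✓
w3: Box Diamond Diamond p and p is F. ✓
w4: Box Diamond Diamond p and p is F. ✓
w5: Box Diamond Diamond p and p is F. ✓
w6: Box Diamond Diamond p and p is F. ✓

{w0, w2, w3, w4, w5, w6}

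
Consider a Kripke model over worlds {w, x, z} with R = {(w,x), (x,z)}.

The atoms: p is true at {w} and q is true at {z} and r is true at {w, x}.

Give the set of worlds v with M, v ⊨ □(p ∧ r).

w: successors {x}; p ∧ r there: x:F. ✗
x: successors {z}; p ∧ r there: z:F. ✗
z: no successors, so □(p ∧ r) holds vacuously. ✓

{z}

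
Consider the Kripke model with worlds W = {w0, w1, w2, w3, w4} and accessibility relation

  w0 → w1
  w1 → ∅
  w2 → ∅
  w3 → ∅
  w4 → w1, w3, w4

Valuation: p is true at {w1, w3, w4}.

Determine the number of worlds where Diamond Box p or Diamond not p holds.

w0: Diamond Box p is T, Diamond not p is F. ✓
w1: Diamond Box p is F, Diamond not p is F. ✗
w2: Diamond Box p is F, Diamond not p is F. ✗
w3: Diamond Box p is F, Diamond not p is F. ✗
w4: Diamond Box p is T, Diamond not p is F. ✓
Satisfying worlds: {w0, w4}.

2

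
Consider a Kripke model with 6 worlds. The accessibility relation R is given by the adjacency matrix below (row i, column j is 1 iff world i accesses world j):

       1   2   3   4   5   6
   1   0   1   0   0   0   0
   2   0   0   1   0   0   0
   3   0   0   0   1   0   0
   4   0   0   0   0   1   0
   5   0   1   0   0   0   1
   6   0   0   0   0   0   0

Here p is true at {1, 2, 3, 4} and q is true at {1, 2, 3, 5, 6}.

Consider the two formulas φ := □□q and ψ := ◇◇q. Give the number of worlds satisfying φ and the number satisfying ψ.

For □□q:
1: successors {2}; □q there: 2:T. ✓
2: successors {3}; □q there: 3:F. ✗
3: successors {4}; □q there: 4:T. ✓
4: successors {5}; □q there: 5:T. ✓
5: successors {2, 6}; □q there: 2:T, 6:T. ✓
6: no successors, so □□q holds vacuously. ✓
— 5 worlds.
For ◇◇q:
1: successors {2}; ◇q there: 2:T. ✓
2: successors {3}; ◇q there: 3:F. ✗
3: successors {4}; ◇q there: 4:T. ✓
4: successors {5}; ◇q there: 5:T. ✓
5: successors {2, 6}; ◇q there: 2:T, 6:F. ✓
6: no successors, so ◇◇q fails. ✗
— 4 worlds.

5 and 4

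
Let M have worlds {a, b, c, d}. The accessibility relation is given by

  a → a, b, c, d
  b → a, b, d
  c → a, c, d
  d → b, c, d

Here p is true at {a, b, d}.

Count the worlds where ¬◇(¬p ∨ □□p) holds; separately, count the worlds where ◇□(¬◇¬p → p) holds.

For ¬◇(¬p ∨ □□p):
a: ◇(¬p ∨ □□p) is T. ✗
b: ◇(¬p ∨ □□p) is F. ✓
c: ◇(¬p ∨ □□p) is T. ✗
d: ◇(¬p ∨ □□p) is T. ✗
— 1 world.
For ◇□(¬◇¬p → p):
a: successors {a, b, c, d}; □(¬◇¬p → p) there: a:T, b:T, c:T, d:T. ✓
b: successors {a, b, d}; □(¬◇¬p → p) there: a:T, b:T, d:T. ✓
c: successors {a, c, d}; □(¬◇¬p → p) there: a:T, c:T, d:T. ✓
d: successors {b, c, d}; □(¬◇¬p → p) there: b:T, c:T, d:T. ✓
— 4 worlds.

1 and 4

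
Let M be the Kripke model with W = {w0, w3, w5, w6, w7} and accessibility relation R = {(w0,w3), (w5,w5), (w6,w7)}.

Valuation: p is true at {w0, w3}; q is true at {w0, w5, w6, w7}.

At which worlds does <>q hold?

w0: successors {w3}; q there: w3:F. ✗
w3: no successors, so <>q fails. ✗
w5: successors {w5}; q there: w5:T. ✓
w6: successors {w7}; q there: w7:T. ✓
w7: no successors, so <>q fails. ✗

{w5, w6}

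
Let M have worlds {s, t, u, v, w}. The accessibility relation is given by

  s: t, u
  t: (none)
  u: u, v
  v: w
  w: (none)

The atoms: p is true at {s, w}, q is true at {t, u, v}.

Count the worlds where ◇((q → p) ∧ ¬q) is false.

4

s: successors {t, u}; (q → p) ∧ ¬q there: t:F, u:F. ✗
t: no successors, so ◇((q → p) ∧ ¬q) fails. ✗
u: successors {u, v}; (q → p) ∧ ¬q there: u:F, v:F. ✗
v: successors {w}; (q → p) ∧ ¬q there: w:T. ✓
w: no successors, so ◇((q → p) ∧ ¬q) fails. ✗
Satisfying worlds: {v}.
So ◇((q → p) ∧ ¬q) fails at the other 4 worlds.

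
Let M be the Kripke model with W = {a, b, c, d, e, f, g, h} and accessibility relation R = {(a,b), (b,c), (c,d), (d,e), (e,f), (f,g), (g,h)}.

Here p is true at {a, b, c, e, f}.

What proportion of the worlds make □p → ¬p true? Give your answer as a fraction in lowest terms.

5/8

a: □p is T, ¬p is F. ✗
b: □p is T, ¬p is F. ✗
c: □p is F, ¬p is F. ✓
d: □p is T, ¬p is T. ✓
e: □p is T, ¬p is F. ✗
f: □p is F, ¬p is F. ✓
g: □p is F, ¬p is T. ✓
h: □p is T, ¬p is T. ✓
That's 5 of 8 worlds, so 5/8.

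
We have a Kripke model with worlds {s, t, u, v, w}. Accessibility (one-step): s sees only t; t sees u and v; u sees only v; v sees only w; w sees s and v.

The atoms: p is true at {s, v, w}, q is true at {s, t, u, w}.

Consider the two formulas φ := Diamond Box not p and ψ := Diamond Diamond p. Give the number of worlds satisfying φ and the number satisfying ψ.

For Diamond Box not p:
s: successors {t}; Box not p there: t:F. ✗
t: successors {u, v}; Box not p there: u:F, v:F. ✗
u: successors {v}; Box not p there: v:F. ✗
v: successors {w}; Box not p there: w:F. ✗
w: successors {s, v}; Box not p there: s:T, v:F. ✓
— 1 world.
For Diamond Diamond p:
s: successors {t}; Diamond p there: t:T. ✓
t: successors {u, v}; Diamond p there: u:T, v:T. ✓
u: successors {v}; Diamond p there: v:T. ✓
v: successors {w}; Diamond p there: w:T. ✓
w: successors {s, v}; Diamond p there: s:F, v:T. ✓
— 5 worlds.

1 and 5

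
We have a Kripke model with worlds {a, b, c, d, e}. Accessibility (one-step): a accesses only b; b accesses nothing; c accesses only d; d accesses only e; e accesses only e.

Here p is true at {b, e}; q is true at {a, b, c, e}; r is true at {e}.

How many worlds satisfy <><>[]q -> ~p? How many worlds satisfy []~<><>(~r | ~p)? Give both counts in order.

4 and 5

For <><>[]q -> ~p:
a: <><>[]q is F, ~p is T. ✓
b: <><>[]q is F, ~p is F. ✓
c: <><>[]q is T, ~p is T. ✓
d: <><>[]q is T, ~p is T. ✓
e: <><>[]q is T, ~p is F. ✗
— 4 worlds.
For []~<><>(~r | ~p):
a: successors {b}; ~<><>(~r | ~p) there: b:T. ✓
b: no successors, so []~<><>(~r | ~p) holds vacuously. ✓
c: successors {d}; ~<><>(~r | ~p) there: d:T. ✓
d: successors {e}; ~<><>(~r | ~p) there: e:T. ✓
e: successors {e}; ~<><>(~r | ~p) there: e:T. ✓
— 5 worlds.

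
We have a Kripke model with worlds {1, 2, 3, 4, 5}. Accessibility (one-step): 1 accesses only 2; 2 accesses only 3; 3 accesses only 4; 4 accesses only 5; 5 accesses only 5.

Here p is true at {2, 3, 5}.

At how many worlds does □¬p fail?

1: successors {2}; ¬p there: 2:F. ✗
2: successors {3}; ¬p there: 3:F. ✗
3: successors {4}; ¬p there: 4:T. ✓
4: successors {5}; ¬p there: 5:F. ✗
5: successors {5}; ¬p there: 5:F. ✗
Satisfying worlds: {3}.
So □¬p fails at the other 4 worlds.

4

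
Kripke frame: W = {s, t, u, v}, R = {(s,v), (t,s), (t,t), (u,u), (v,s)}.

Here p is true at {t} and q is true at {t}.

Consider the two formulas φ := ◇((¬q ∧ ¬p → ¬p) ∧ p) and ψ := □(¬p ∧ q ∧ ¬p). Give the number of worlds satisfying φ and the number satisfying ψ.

1 and 0

For ◇((¬q ∧ ¬p → ¬p) ∧ p):
s: successors {v}; (¬q ∧ ¬p → ¬p) ∧ p there: v:F. ✗
t: successors {s, t}; (¬q ∧ ¬p → ¬p) ∧ p there: s:F, t:T. ✓
u: successors {u}; (¬q ∧ ¬p → ¬p) ∧ p there: u:F. ✗
v: successors {s}; (¬q ∧ ¬p → ¬p) ∧ p there: s:F. ✗
— 1 world.
For □(¬p ∧ q ∧ ¬p):
s: successors {v}; ¬p ∧ q ∧ ¬p there: v:F. ✗
t: successors {s, t}; ¬p ∧ q ∧ ¬p there: s:F, t:F. ✗
u: successors {u}; ¬p ∧ q ∧ ¬p there: u:F. ✗
v: successors {s}; ¬p ∧ q ∧ ¬p there: s:F. ✗
— 0 worlds.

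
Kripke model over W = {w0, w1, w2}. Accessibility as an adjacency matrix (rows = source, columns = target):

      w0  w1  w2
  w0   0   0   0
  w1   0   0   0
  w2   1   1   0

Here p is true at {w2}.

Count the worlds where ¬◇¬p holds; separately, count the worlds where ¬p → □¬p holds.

For ¬◇¬p:
w0: ◇¬p is F. ✓
w1: ◇¬p is F. ✓
w2: ◇¬p is T. ✗
— 2 worlds.
For ¬p → □¬p:
w0: ¬p is T, □¬p is T. ✓
w1: ¬p is T, □¬p is T. ✓
w2: ¬p is F, □¬p is T. ✓
— 3 worlds.

2 and 3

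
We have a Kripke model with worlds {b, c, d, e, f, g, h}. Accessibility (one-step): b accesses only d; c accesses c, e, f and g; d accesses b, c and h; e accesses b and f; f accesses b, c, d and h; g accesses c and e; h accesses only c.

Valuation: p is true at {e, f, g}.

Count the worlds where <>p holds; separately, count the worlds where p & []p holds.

For <>p:
b: successors {d}; p there: d:F. ✗
c: successors {c, e, f, g}; p there: c:F, e:T, f:T, g:T. ✓
d: successors {b, c, h}; p there: b:F, c:F, h:F. ✗
e: successors {b, f}; p there: b:F, f:T. ✓
f: successors {b, c, d, h}; p there: b:F, c:F, d:F, h:F. ✗
g: successors {c, e}; p there: c:F, e:T. ✓
h: successors {c}; p there: c:F. ✗
— 3 worlds.
For p & []p:
b: p is F, []p is F. ✗
c: p is F, []p is F. ✗
d: p is F, []p is F. ✗
e: p is T, []p is F. ✗
f: p is T, []p is F. ✗
g: p is T, []p is F. ✗
h: p is F, []p is F. ✗
— 0 worlds.

3 and 0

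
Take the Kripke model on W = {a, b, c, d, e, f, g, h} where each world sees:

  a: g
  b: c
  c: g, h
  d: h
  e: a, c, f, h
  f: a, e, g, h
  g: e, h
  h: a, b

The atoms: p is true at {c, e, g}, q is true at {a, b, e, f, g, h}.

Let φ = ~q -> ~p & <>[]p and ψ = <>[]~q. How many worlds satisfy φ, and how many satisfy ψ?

6 and 1

For ~q -> ~p & <>[]p:
a: ~q is F, ~p & <>[]p is F. ✓
b: ~q is F, ~p & <>[]p is F. ✓
c: ~q is T, ~p & <>[]p is F. ✗
d: ~q is T, ~p & <>[]p is F. ✗
e: ~q is F, ~p & <>[]p is F. ✓
f: ~q is F, ~p & <>[]p is T. ✓
g: ~q is F, ~p & <>[]p is F. ✓
h: ~q is F, ~p & <>[]p is T. ✓
— 6 worlds.
For <>[]~q:
a: successors {g}; []~q there: g:F. ✗
b: successors {c}; []~q there: c:F. ✗
c: successors {g, h}; []~q there: g:F, h:F. ✗
d: successors {h}; []~q there: h:F. ✗
e: successors {a, c, f, h}; []~q there: a:F, c:F, f:F, h:F. ✗
f: successors {a, e, g, h}; []~q there: a:F, e:F, g:F, h:F. ✗
g: successors {e, h}; []~q there: e:F, h:F. ✗
h: successors {a, b}; []~q there: a:F, b:T. ✓
— 1 world.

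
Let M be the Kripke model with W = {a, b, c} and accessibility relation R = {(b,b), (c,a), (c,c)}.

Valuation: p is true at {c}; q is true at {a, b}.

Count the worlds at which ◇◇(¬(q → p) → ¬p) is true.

2

a: no successors, so ◇◇(¬(q → p) → ¬p) fails. ✗
b: successors {b}; ◇(¬(q → p) → ¬p) there: b:T. ✓
c: successors {a, c}; ◇(¬(q → p) → ¬p) there: a:F, c:T. ✓
Satisfying worlds: {b, c}.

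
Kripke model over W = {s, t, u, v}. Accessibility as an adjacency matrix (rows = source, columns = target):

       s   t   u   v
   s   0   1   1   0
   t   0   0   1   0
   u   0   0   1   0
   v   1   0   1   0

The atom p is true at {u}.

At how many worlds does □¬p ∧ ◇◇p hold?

s: □¬p is F, ◇◇p is T. ✗
t: □¬p is F, ◇◇p is T. ✗
u: □¬p is F, ◇◇p is T. ✗
v: □¬p is F, ◇◇p is T. ✗
Satisfying worlds: ∅.

0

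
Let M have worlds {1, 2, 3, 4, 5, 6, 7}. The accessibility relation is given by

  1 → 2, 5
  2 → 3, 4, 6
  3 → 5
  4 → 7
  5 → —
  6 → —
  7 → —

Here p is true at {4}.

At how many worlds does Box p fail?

4

1: successors {2, 5}; p there: 2:F, 5:F. ✗
2: successors {3, 4, 6}; p there: 3:F, 4:T, 6:F. ✗
3: successors {5}; p there: 5:F. ✗
4: successors {7}; p there: 7:F. ✗
5: no successors, so Box p holds vacuously. ✓
6: no successors, so Box p holds vacuously. ✓
7: no successors, so Box p holds vacuously. ✓
Satisfying worlds: {5, 6, 7}.
So Box p fails at the other 4 worlds.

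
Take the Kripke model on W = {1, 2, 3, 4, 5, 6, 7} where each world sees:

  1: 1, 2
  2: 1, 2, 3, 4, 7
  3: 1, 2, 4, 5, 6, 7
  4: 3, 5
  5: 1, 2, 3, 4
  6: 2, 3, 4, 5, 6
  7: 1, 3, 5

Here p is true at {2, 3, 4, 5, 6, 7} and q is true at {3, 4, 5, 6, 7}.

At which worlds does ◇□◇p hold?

{1, 2, 3, 4, 5, 6, 7}

1: successors {1, 2}; □◇p there: 1:T, 2:T. ✓
2: successors {1, 2, 3, 4, 7}; □◇p there: 1:T, 2:T, 3:T, 4:T, 7:T. ✓
3: successors {1, 2, 4, 5, 6, 7}; □◇p there: 1:T, 2:T, 4:T, 5:T, 6:T, 7:T. ✓
4: successors {3, 5}; □◇p there: 3:T, 5:T. ✓
5: successors {1, 2, 3, 4}; □◇p there: 1:T, 2:T, 3:T, 4:T. ✓
6: successors {2, 3, 4, 5, 6}; □◇p there: 2:T, 3:T, 4:T, 5:T, 6:T. ✓
7: successors {1, 3, 5}; □◇p there: 1:T, 3:T, 5:T. ✓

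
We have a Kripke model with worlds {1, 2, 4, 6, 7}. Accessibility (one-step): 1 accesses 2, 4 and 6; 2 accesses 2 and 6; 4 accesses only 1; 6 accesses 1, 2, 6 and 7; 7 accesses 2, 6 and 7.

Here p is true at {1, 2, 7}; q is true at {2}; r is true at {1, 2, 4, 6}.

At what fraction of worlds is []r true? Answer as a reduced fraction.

3/5

1: successors {2, 4, 6}; r there: 2:T, 4:T, 6:T. ✓
2: successors {2, 6}; r there: 2:T, 6:T. ✓
4: successors {1}; r there: 1:T. ✓
6: successors {1, 2, 6, 7}; r there: 1:T, 2:T, 6:T, 7:F. ✗
7: successors {2, 6, 7}; r there: 2:T, 6:T, 7:F. ✗
That's 3 of 5 worlds, so 3/5.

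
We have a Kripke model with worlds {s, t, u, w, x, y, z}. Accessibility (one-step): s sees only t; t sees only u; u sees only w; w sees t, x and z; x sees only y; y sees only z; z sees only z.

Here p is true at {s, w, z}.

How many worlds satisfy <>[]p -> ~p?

5

s: <>[]p is F, ~p is F. ✓
t: <>[]p is T, ~p is T. ✓
u: <>[]p is F, ~p is T. ✓
w: <>[]p is T, ~p is F. ✗
x: <>[]p is T, ~p is T. ✓
y: <>[]p is T, ~p is T. ✓
z: <>[]p is T, ~p is F. ✗
Satisfying worlds: {s, t, u, x, y}.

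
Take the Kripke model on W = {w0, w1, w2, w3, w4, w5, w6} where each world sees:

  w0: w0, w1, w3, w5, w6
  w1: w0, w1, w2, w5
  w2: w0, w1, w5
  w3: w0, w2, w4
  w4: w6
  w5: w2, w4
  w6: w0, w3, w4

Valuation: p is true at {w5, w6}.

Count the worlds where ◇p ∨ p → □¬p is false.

4

w0: ◇p ∨ p is T, □¬p is F. ✗
w1: ◇p ∨ p is T, □¬p is F. ✗
w2: ◇p ∨ p is T, □¬p is F. ✗
w3: ◇p ∨ p is F, □¬p is T. ✓
w4: ◇p ∨ p is T, □¬p is F. ✗
w5: ◇p ∨ p is T, □¬p is T. ✓
w6: ◇p ∨ p is T, □¬p is T. ✓
Satisfying worlds: {w3, w5, w6}.
So ◇p ∨ p → □¬p fails at the other 4 worlds.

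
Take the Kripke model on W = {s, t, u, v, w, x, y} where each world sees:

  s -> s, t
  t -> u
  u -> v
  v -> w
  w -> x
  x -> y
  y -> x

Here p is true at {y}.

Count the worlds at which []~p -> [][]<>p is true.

2

s: []~p is T, [][]<>p is F. ✗
t: []~p is T, [][]<>p is F. ✗
u: []~p is T, [][]<>p is F. ✗
v: []~p is T, [][]<>p is T. ✓
w: []~p is T, [][]<>p is F. ✗
x: []~p is F, [][]<>p is T. ✓
y: []~p is T, [][]<>p is F. ✗
Satisfying worlds: {v, x}.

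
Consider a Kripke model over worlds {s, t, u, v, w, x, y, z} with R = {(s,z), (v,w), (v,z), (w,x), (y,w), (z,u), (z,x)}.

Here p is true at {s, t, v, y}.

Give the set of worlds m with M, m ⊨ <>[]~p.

{s, v, w, y, z}

s: successors {z}; []~p there: z:T. ✓
t: no successors, so <>[]~p fails. ✗
u: no successors, so <>[]~p fails. ✗
v: successors {w, z}; []~p there: w:T, z:T. ✓
w: successors {x}; []~p there: x:T. ✓
x: no successors, so <>[]~p fails. ✗
y: successors {w}; []~p there: w:T. ✓
z: successors {u, x}; []~p there: u:T, x:T. ✓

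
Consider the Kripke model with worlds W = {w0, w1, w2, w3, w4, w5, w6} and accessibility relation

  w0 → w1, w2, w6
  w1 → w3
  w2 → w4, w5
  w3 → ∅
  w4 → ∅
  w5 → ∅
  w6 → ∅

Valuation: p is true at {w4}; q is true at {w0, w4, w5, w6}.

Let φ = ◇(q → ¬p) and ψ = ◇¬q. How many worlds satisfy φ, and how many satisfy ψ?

For ◇(q → ¬p):
w0: successors {w1, w2, w6}; q → ¬p there: w1:T, w2:T, w6:T. ✓
w1: successors {w3}; q → ¬p there: w3:T. ✓
w2: successors {w4, w5}; q → ¬p there: w4:F, w5:T. ✓
w3: no successors, so ◇(q → ¬p) fails. ✗
w4: no successors, so ◇(q → ¬p) fails. ✗
w5: no successors, so ◇(q → ¬p) fails. ✗
w6: no successors, so ◇(q → ¬p) fails. ✗
— 3 worlds.
For ◇¬q:
w0: successors {w1, w2, w6}; ¬q there: w1:T, w2:T, w6:F. ✓
w1: successors {w3}; ¬q there: w3:T. ✓
w2: successors {w4, w5}; ¬q there: w4:F, w5:F. ✗
w3: no successors, so ◇¬q fails. ✗
w4: no successors, so ◇¬q fails. ✗
w5: no successors, so ◇¬q fails. ✗
w6: no successors, so ◇¬q fails. ✗
— 2 worlds.

3 and 2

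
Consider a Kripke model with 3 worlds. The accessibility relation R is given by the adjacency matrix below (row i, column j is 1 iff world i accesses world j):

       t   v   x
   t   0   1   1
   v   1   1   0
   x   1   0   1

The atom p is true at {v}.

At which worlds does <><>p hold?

t: successors {v, x}; <>p there: v:T, x:F. ✓
v: successors {t, v}; <>p there: t:T, v:T. ✓
x: successors {t, x}; <>p there: t:T, x:F. ✓

{t, v, x}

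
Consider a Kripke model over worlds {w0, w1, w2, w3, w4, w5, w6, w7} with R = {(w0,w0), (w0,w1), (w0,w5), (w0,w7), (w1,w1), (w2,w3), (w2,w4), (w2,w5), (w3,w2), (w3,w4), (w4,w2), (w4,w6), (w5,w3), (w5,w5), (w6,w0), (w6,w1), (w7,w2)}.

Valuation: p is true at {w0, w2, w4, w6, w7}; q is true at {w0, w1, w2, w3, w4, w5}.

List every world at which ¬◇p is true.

{w1, w5}

w0: ◇p is T. ✗
w1: ◇p is F. ✓
w2: ◇p is T. ✗
w3: ◇p is T. ✗
w4: ◇p is T. ✗
w5: ◇p is F. ✓
w6: ◇p is T. ✗
w7: ◇p is T. ✗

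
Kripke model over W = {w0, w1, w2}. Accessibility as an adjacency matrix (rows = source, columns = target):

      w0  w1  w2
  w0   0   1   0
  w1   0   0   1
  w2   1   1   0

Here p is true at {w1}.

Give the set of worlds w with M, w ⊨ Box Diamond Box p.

{w1}

w0: successors {w1}; Diamond Box p there: w1:F. ✗
w1: successors {w2}; Diamond Box p there: w2:T. ✓
w2: successors {w0, w1}; Diamond Box p there: w0:F, w1:F. ✗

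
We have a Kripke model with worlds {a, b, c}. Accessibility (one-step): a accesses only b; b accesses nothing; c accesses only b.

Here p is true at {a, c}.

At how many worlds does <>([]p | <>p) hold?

2

a: successors {b}; []p | <>p there: b:T. ✓
b: no successors, so <>([]p | <>p) fails. ✗
c: successors {b}; []p | <>p there: b:T. ✓
Satisfying worlds: {a, c}.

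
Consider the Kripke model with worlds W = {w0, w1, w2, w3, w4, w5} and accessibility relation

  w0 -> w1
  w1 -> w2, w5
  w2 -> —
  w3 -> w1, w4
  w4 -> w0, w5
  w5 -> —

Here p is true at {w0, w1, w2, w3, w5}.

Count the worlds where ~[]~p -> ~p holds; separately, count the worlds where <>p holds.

3 and 4

For ~[]~p -> ~p:
w0: ~[]~p is T, ~p is F. ✗
w1: ~[]~p is T, ~p is F. ✗
w2: ~[]~p is F, ~p is F. ✓
w3: ~[]~p is T, ~p is F. ✗
w4: ~[]~p is T, ~p is T. ✓
w5: ~[]~p is F, ~p is F. ✓
— 3 worlds.
For <>p:
w0: successors {w1}; p there: w1:T. ✓
w1: successors {w2, w5}; p there: w2:T, w5:T. ✓
w2: no successors, so <>p fails. ✗
w3: successors {w1, w4}; p there: w1:T, w4:F. ✓
w4: successors {w0, w5}; p there: w0:T, w5:T. ✓
w5: no successors, so <>p fails. ✗
— 4 worlds.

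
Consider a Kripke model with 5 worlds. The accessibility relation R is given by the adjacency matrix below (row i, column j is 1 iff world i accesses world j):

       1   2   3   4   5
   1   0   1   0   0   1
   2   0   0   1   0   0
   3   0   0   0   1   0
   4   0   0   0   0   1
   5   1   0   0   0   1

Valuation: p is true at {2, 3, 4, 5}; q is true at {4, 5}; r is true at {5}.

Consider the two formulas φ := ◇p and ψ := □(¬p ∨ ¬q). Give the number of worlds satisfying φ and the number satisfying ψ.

For ◇p:
1: successors {2, 5}; p there: 2:T, 5:T. ✓
2: successors {3}; p there: 3:T. ✓
3: successors {4}; p there: 4:T. ✓
4: successors {5}; p there: 5:T. ✓
5: successors {1, 5}; p there: 1:F, 5:T. ✓
— 5 worlds.
For □(¬p ∨ ¬q):
1: successors {2, 5}; ¬p ∨ ¬q there: 2:T, 5:F. ✗
2: successors {3}; ¬p ∨ ¬q there: 3:T. ✓
3: successors {4}; ¬p ∨ ¬q there: 4:F. ✗
4: successors {5}; ¬p ∨ ¬q there: 5:F. ✗
5: successors {1, 5}; ¬p ∨ ¬q there: 1:T, 5:F. ✗
— 1 world.

5 and 1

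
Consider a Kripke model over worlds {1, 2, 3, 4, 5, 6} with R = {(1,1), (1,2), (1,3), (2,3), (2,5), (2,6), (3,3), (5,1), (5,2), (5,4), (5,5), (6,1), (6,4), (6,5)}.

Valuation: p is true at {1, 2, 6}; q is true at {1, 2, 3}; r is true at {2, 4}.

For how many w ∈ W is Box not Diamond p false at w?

1: successors {1, 2, 3}; not Diamond p there: 1:F, 2:F, 3:T. ✗
2: successors {3, 5, 6}; not Diamond p there: 3:T, 5:F, 6:F. ✗
3: successors {3}; not Diamond p there: 3:T. ✓
4: no successors, so Box not Diamond p holds vacuously. ✓
5: successors {1, 2, 4, 5}; not Diamond p there: 1:F, 2:F, 4:T, 5:F. ✗
6: successors {1, 4, 5}; not Diamond p there: 1:F, 4:T, 5:F. ✗
Satisfying worlds: {3, 4}.
So Box not Diamond p fails at the other 4 worlds.

4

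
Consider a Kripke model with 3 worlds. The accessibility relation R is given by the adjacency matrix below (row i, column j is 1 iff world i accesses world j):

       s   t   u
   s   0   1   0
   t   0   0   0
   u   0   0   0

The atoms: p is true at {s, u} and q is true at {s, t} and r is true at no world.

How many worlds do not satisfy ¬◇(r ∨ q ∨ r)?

1

s: ◇(r ∨ q ∨ r) is T. ✗
t: ◇(r ∨ q ∨ r) is F. ✓
u: ◇(r ∨ q ∨ r) is F. ✓
Satisfying worlds: {t, u}.
So ¬◇(r ∨ q ∨ r) fails at the other 1 world.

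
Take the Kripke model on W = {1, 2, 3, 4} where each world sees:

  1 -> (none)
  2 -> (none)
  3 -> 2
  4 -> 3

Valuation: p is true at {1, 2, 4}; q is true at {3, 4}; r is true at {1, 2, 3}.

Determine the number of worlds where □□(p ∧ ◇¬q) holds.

1: no successors, so □□(p ∧ ◇¬q) holds vacuously. ✓
2: no successors, so □□(p ∧ ◇¬q) holds vacuously. ✓
3: successors {2}; □(p ∧ ◇¬q) there: 2:T. ✓
4: successors {3}; □(p ∧ ◇¬q) there: 3:F. ✗
Satisfying worlds: {1, 2, 3}.

3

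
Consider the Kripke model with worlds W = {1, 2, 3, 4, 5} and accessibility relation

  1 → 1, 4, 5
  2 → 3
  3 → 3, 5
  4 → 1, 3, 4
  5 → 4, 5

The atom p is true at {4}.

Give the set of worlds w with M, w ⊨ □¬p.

1: successors {1, 4, 5}; ¬p there: 1:T, 4:F, 5:T. ✗
2: successors {3}; ¬p there: 3:T. ✓
3: successors {3, 5}; ¬p there: 3:T, 5:T. ✓
4: successors {1, 3, 4}; ¬p there: 1:T, 3:T, 4:F. ✗
5: successors {4, 5}; ¬p there: 4:F, 5:T. ✗

{2, 3}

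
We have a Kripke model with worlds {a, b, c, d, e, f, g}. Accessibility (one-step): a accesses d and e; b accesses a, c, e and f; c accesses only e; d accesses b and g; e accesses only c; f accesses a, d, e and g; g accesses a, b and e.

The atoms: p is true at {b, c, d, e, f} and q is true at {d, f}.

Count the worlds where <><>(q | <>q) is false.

a: successors {d, e}; <>(q | <>q) there: d:T, e:F. ✓
b: successors {a, c, e, f}; <>(q | <>q) there: a:T, c:F, e:F, f:T. ✓
c: successors {e}; <>(q | <>q) there: e:F. ✗
d: successors {b, g}; <>(q | <>q) there: b:T, g:T. ✓
e: successors {c}; <>(q | <>q) there: c:F. ✗
f: successors {a, d, e, g}; <>(q | <>q) there: a:T, d:T, e:F, g:T. ✓
g: successors {a, b, e}; <>(q | <>q) there: a:T, b:T, e:F. ✓
Satisfying worlds: {a, b, d, f, g}.
So <><>(q | <>q) fails at the other 2 worlds.

2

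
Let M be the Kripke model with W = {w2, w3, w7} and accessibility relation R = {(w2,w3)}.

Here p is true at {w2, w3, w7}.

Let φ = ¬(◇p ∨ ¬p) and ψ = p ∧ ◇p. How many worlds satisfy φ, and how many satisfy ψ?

For ¬(◇p ∨ ¬p):
w2: ◇p ∨ ¬p is T. ✗
w3: ◇p ∨ ¬p is F. ✓
w7: ◇p ∨ ¬p is F. ✓
— 2 worlds.
For p ∧ ◇p:
w2: p is T, ◇p is T. ✓
w3: p is T, ◇p is F. ✗
w7: p is T, ◇p is F. ✗
— 1 world.

2 and 1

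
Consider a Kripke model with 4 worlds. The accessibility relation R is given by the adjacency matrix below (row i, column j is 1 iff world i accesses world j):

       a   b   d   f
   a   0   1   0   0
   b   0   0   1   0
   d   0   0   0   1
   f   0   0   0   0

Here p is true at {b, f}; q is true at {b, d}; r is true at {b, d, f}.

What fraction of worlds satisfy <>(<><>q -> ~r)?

3/4

a: successors {b}; <><>q -> ~r there: b:T. ✓
b: successors {d}; <><>q -> ~r there: d:T. ✓
d: successors {f}; <><>q -> ~r there: f:T. ✓
f: no successors, so <>(<><>q -> ~r) fails. ✗
That's 3 of 4 worlds, so 3/4.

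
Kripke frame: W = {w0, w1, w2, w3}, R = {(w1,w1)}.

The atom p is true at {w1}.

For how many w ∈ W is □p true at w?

4

w0: no successors, so □p holds vacuously. ✓
w1: successors {w1}; p there: w1:T. ✓
w2: no successors, so □p holds vacuously. ✓
w3: no successors, so □p holds vacuously. ✓
Satisfying worlds: {w0, w1, w2, w3}.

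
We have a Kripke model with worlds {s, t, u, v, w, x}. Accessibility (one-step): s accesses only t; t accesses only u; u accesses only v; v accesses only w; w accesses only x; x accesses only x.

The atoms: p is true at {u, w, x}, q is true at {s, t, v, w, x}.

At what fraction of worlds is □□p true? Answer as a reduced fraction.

5/6

s: successors {t}; □p there: t:T. ✓
t: successors {u}; □p there: u:F. ✗
u: successors {v}; □p there: v:T. ✓
v: successors {w}; □p there: w:T. ✓
w: successors {x}; □p there: x:T. ✓
x: successors {x}; □p there: x:T. ✓
That's 5 of 6 worlds, so 5/6.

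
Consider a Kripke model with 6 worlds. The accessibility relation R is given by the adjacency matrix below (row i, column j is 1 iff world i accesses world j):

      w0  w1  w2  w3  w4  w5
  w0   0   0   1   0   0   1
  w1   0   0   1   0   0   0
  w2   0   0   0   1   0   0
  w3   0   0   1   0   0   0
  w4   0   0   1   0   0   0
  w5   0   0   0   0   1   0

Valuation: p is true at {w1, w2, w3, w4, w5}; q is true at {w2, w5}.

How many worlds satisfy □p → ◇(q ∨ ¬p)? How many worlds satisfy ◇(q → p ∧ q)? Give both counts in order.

4 and 6

For □p → ◇(q ∨ ¬p):
w0: □p is T, ◇(q ∨ ¬p) is T. ✓
w1: □p is T, ◇(q ∨ ¬p) is T. ✓
w2: □p is T, ◇(q ∨ ¬p) is F. ✗
w3: □p is T, ◇(q ∨ ¬p) is T. ✓
w4: □p is T, ◇(q ∨ ¬p) is T. ✓
w5: □p is T, ◇(q ∨ ¬p) is F. ✗
— 4 worlds.
For ◇(q → p ∧ q):
w0: successors {w2, w5}; q → p ∧ q there: w2:T, w5:T. ✓
w1: successors {w2}; q → p ∧ q there: w2:T. ✓
w2: successors {w3}; q → p ∧ q there: w3:T. ✓
w3: successors {w2}; q → p ∧ q there: w2:T. ✓
w4: successors {w2}; q → p ∧ q there: w2:T. ✓
w5: successors {w4}; q → p ∧ q there: w4:T. ✓
— 6 worlds.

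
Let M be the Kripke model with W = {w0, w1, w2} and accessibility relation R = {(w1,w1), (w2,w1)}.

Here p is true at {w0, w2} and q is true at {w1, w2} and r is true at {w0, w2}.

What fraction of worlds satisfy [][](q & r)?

1/3

w0: no successors, so [][](q & r) holds vacuously. ✓
w1: successors {w1}; [](q & r) there: w1:F. ✗
w2: successors {w1}; [](q & r) there: w1:F. ✗
That's 1 of 3 worlds, so 1/3.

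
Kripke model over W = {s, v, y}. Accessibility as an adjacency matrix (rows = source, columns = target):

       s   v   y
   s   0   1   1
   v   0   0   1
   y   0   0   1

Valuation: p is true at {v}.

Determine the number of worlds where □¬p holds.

s: successors {v, y}; ¬p there: v:F, y:T. ✗
v: successors {y}; ¬p there: y:T. ✓
y: successors {y}; ¬p there: y:T. ✓
Satisfying worlds: {v, y}.

2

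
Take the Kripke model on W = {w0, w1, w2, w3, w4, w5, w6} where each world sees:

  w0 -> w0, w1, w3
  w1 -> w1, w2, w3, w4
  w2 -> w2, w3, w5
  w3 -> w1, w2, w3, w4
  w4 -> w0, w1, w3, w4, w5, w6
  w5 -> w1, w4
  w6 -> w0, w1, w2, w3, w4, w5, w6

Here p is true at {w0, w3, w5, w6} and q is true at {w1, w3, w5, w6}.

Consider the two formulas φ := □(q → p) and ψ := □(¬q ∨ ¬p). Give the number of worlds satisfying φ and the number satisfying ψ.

For □(q → p):
w0: successors {w0, w1, w3}; q → p there: w0:T, w1:F, w3:T. ✗
w1: successors {w1, w2, w3, w4}; q → p there: w1:F, w2:T, w3:T, w4:T. ✗
w2: successors {w2, w3, w5}; q → p there: w2:T, w3:T, w5:T. ✓
w3: successors {w1, w2, w3, w4}; q → p there: w1:F, w2:T, w3:T, w4:T. ✗
w4: successors {w0, w1, w3, w4, w5, w6}; q → p there: w0:T, w1:F, w3:T, w4:T, w5:T, w6:T. ✗
w5: successors {w1, w4}; q → p there: w1:F, w4:T. ✗
w6: successors {w0, w1, w2, w3, w4, w5, w6}; q → p there: w0:T, w1:F, w2:T, w3:T, w4:T, w5:T, w6:T. ✗
— 1 world.
For □(¬q ∨ ¬p):
w0: successors {w0, w1, w3}; ¬q ∨ ¬p there: w0:T, w1:T, w3:F. ✗
w1: successors {w1, w2, w3, w4}; ¬q ∨ ¬p there: w1:T, w2:T, w3:F, w4:T. ✗
w2: successors {w2, w3, w5}; ¬q ∨ ¬p there: w2:T, w3:F, w5:F. ✗
w3: successors {w1, w2, w3, w4}; ¬q ∨ ¬p there: w1:T, w2:T, w3:F, w4:T. ✗
w4: successors {w0, w1, w3, w4, w5, w6}; ¬q ∨ ¬p there: w0:T, w1:T, w3:F, w4:T, w5:F, w6:F. ✗
w5: successors {w1, w4}; ¬q ∨ ¬p there: w1:T, w4:T. ✓
w6: successors {w0, w1, w2, w3, w4, w5, w6}; ¬q ∨ ¬p there: w0:T, w1:T, w2:T, w3:F, w4:T, w5:F, w6:F. ✗
— 1 world.

1 and 1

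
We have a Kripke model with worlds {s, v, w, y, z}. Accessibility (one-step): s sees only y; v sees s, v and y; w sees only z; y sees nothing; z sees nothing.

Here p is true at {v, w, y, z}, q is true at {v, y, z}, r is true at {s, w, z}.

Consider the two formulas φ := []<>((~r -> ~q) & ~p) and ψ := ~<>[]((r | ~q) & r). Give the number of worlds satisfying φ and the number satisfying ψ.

2 and 2

For []<>((~r -> ~q) & ~p):
s: successors {y}; <>((~r -> ~q) & ~p) there: y:F. ✗
v: successors {s, v, y}; <>((~r -> ~q) & ~p) there: s:F, v:T, y:F. ✗
w: successors {z}; <>((~r -> ~q) & ~p) there: z:F. ✗
y: no successors, so []<>((~r -> ~q) & ~p) holds vacuously. ✓
z: no successors, so []<>((~r -> ~q) & ~p) holds vacuously. ✓
— 2 worlds.
For ~<>[]((r | ~q) & r):
s: <>[]((r | ~q) & r) is T. ✗
v: <>[]((r | ~q) & r) is T. ✗
w: <>[]((r | ~q) & r) is T. ✗
y: <>[]((r | ~q) & r) is F. ✓
z: <>[]((r | ~q) & r) is F. ✓
— 2 worlds.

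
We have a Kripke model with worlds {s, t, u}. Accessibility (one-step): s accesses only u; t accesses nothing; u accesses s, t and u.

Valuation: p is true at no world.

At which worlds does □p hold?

s: successors {u}; p there: u:F. ✗
t: no successors, so □p holds vacuously. ✓
u: successors {s, t, u}; p there: s:F, t:F, u:F. ✗

{t}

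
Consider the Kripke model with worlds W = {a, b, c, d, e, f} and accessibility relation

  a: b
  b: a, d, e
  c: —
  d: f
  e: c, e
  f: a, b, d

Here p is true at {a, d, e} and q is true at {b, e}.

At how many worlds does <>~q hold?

4

a: successors {b}; ~q there: b:F. ✗
b: successors {a, d, e}; ~q there: a:T, d:T, e:F. ✓
c: no successors, so <>~q fails. ✗
d: successors {f}; ~q there: f:T. ✓
e: successors {c, e}; ~q there: c:T, e:F. ✓
f: successors {a, b, d}; ~q there: a:T, b:F, d:T. ✓
Satisfying worlds: {b, d, e, f}.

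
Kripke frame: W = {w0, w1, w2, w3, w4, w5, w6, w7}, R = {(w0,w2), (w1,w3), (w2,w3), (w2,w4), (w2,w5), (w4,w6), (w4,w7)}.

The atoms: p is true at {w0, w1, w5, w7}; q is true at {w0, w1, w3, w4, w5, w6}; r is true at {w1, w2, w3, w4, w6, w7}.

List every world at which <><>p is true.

w0: successors {w2}; <>p there: w2:T. ✓
w1: successors {w3}; <>p there: w3:F. ✗
w2: successors {w3, w4, w5}; <>p there: w3:F, w4:T, w5:F. ✓
w3: no successors, so <><>p fails. ✗
w4: successors {w6, w7}; <>p there: w6:F, w7:F. ✗
w5: no successors, so <><>p fails. ✗
w6: no successors, so <><>p fails. ✗
w7: no successors, so <><>p fails. ✗

{w0, w2}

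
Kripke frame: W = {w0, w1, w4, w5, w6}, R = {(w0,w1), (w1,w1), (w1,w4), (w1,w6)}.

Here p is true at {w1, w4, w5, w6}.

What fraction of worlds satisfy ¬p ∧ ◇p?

1/5

w0: ¬p is T, ◇p is T. ✓
w1: ¬p is F, ◇p is T. ✗
w4: ¬p is F, ◇p is F. ✗
w5: ¬p is F, ◇p is F. ✗
w6: ¬p is F, ◇p is F. ✗
That's 1 of 5 worlds, so 1/5.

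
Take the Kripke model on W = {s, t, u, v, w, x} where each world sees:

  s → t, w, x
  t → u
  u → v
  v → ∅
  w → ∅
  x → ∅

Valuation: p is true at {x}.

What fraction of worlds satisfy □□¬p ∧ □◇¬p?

s: □□¬p is T, □◇¬p is F. ✗
t: □□¬p is T, □◇¬p is T. ✓
u: □□¬p is T, □◇¬p is F. ✗
v: □□¬p is T, □◇¬p is T. ✓
w: □□¬p is T, □◇¬p is T. ✓
x: □□¬p is T, □◇¬p is T. ✓
That's 4 of 6 worlds, so 4/6 = 2/3.

2/3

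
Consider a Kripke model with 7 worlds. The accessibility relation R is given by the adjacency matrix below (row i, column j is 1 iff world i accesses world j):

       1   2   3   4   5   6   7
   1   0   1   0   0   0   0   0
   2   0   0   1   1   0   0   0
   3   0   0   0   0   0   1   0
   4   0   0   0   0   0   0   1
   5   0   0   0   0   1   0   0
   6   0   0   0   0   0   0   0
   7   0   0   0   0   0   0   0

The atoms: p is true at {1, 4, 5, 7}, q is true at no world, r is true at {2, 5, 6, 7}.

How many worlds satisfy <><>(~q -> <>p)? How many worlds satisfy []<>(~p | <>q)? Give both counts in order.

2 and 3

For <><>(~q -> <>p):
1: successors {2}; <>(~q -> <>p) there: 2:T. ✓
2: successors {3, 4}; <>(~q -> <>p) there: 3:F, 4:F. ✗
3: successors {6}; <>(~q -> <>p) there: 6:F. ✗
4: successors {7}; <>(~q -> <>p) there: 7:F. ✗
5: successors {5}; <>(~q -> <>p) there: 5:T. ✓
6: no successors, so <><>(~q -> <>p) fails. ✗
7: no successors, so <><>(~q -> <>p) fails. ✗
— 2 worlds.
For []<>(~p | <>q):
1: successors {2}; <>(~p | <>q) there: 2:T. ✓
2: successors {3, 4}; <>(~p | <>q) there: 3:T, 4:F. ✗
3: successors {6}; <>(~p | <>q) there: 6:F. ✗
4: successors {7}; <>(~p | <>q) there: 7:F. ✗
5: successors {5}; <>(~p | <>q) there: 5:F. ✗
6: no successors, so []<>(~p | <>q) holds vacuously. ✓
7: no successors, so []<>(~p | <>q) holds vacuously. ✓
— 3 worlds.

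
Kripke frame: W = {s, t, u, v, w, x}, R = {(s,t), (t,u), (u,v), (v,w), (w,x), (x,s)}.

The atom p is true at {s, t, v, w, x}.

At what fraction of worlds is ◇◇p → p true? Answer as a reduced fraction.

5/6

s: ◇◇p is F, p is T. ✓
t: ◇◇p is T, p is T. ✓
u: ◇◇p is T, p is F. ✗
v: ◇◇p is T, p is T. ✓
w: ◇◇p is T, p is T. ✓
x: ◇◇p is T, p is T. ✓
That's 5 of 6 worlds, so 5/6.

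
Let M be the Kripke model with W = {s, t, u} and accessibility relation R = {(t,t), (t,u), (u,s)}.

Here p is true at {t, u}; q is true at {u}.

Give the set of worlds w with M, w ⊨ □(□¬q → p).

s: no successors, so □(□¬q → p) holds vacuously. ✓
t: successors {t, u}; □¬q → p there: t:T, u:T. ✓
u: successors {s}; □¬q → p there: s:F. ✗

{s, t}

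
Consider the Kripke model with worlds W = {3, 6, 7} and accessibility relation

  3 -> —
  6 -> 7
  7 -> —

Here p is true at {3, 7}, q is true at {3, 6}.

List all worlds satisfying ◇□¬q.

{6}

3: no successors, so ◇□¬q fails. ✗
6: successors {7}; □¬q there: 7:T. ✓
7: no successors, so ◇□¬q fails. ✗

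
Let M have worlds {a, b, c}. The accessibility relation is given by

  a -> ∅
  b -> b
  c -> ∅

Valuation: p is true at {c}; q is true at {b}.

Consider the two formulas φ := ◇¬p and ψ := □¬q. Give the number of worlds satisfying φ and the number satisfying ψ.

1 and 2

For ◇¬p:
a: no successors, so ◇¬p fails. ✗
b: successors {b}; ¬p there: b:T. ✓
c: no successors, so ◇¬p fails. ✗
— 1 world.
For □¬q:
a: no successors, so □¬q holds vacuously. ✓
b: successors {b}; ¬q there: b:F. ✗
c: no successors, so □¬q holds vacuously. ✓
— 2 worlds.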